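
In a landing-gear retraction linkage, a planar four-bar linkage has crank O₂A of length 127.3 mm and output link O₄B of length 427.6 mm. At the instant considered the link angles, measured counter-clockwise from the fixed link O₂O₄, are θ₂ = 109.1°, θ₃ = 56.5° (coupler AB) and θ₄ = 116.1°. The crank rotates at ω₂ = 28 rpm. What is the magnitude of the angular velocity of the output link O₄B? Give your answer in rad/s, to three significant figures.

ω₂ = 2.932 rad/s (from 28 rpm).
Differentiating the loop-closure r₂e^{iθ₂}+r₃e^{iθ₃}=r₁+r₄e^{iθ₄} gives r₂ω₂e^{iθ₂}+r₃ω₃e^{iθ₃}=r₄ω₄e^{iθ₄}.
Eliminating the other unknown: ω₄ = r₂ω₂ sin(θ₂−θ₃) / [r₄ sin(θ₄−θ₃)].
Numerator sine = +0.79441; denominator sine = +0.86251.
Result = 0.1273·2.932·(+0.79441) / (0.4276·(+0.86251)) = +0.804 rad/s; magnitude 0.804 rad/s.

0.804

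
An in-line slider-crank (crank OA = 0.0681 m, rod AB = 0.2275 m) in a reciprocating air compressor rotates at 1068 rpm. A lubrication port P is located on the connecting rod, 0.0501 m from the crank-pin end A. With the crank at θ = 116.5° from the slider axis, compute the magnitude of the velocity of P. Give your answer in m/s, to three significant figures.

ω = 111.8 rad/s.  Crank-pin speed |V_A| = rω = 7.6164 m/s, perpendicular to OA.
Rod angle: sinφ = −(r/L) sinθ ⇒ φ = -15.539°; ω_rod = −rω cosθ/√(L²−r²sin²θ) = +15.505 rad/s.
V_P = V_A + ω_rod × AP, with AP = 0.0501 m along the rod.
Components: V_Px = −rω sinθ − a·ω_rod·sinφ = -6.608 m/s;  V_Py = rω cosθ + a·ω_rod·cosφ = -2.65 m/s.
|V_P| = √(V_Px² + V_Py²) = 7.1196 m/s.

7.12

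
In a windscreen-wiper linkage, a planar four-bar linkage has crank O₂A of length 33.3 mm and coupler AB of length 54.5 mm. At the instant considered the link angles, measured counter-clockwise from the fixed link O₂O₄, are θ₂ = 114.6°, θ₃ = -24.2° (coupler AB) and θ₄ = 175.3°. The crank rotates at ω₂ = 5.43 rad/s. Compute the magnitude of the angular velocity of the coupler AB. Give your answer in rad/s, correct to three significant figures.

ω₂ = 5.43 rad/s
Differentiating the loop-closure r₂e^{iθ₂}+r₃e^{iθ₃}=r₁+r₄e^{iθ₄} gives r₂ω₂e^{iθ₂}+r₃ω₃e^{iθ₃}=r₄ω₄e^{iθ₄}.
Eliminating the other unknown: ω₃ = r₂ω₂ sin(θ₄−θ₂) / [r₃ sin(θ₃−θ₄)].
Numerator sine = +0.87207; denominator sine = +0.33381.
Result = 0.0333·5.43·(+0.87207) / (0.0545·(+0.33381)) = +8.6677 rad/s; magnitude 8.6677 rad/s.

8.67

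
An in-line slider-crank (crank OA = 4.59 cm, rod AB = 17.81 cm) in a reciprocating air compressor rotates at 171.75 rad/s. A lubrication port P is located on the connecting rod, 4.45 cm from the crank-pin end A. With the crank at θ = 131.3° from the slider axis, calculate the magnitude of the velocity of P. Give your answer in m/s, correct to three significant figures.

ω = 171.8 rad/s.  Crank-pin speed |V_A| = rω = 7.8833 m/s, perpendicular to OA.
Rod angle: sinφ = −(r/L) sinθ ⇒ φ = -11.164°; ω_rod = −rω cosθ/√(L²−r²sin²θ) = +29.777 rad/s.
V_P = V_A + ω_rod × AP, with AP = 0.0445 m along the rod.
Components: V_Px = −rω sinθ − a·ω_rod·sinφ = -5.6659 m/s;  V_Py = rω cosθ + a·ω_rod·cosφ = -3.903 m/s.
|V_P| = √(V_Px² + V_Py²) = 6.8801 m/s.

6.88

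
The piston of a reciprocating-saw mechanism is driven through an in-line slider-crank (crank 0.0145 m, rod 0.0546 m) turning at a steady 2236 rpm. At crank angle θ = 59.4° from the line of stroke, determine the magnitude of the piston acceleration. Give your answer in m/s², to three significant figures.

ω = 2π·2236/60 = 234.2 rad/s
x(θ) = r cosθ + √(L² − r² sin²θ); with ω constant, a = ω²·d²x/dθ².
d²x/dθ² = −r cosθ − r²(cos2θ)/√u − r⁴ sin²2θ/(4u^{3/2}),  u = L² − r² sin²θ = 0.00282539 m².
Substituting r = 0.0145 m, L = 0.0546 m, θ = 59.4°: d²x/dθ² = -0.0055321 m.
a = ω²·d²x/dθ² = (234.2)²·(-0.0055321) = -303.31 m/s²;  |a| = 303.31 m/s².

303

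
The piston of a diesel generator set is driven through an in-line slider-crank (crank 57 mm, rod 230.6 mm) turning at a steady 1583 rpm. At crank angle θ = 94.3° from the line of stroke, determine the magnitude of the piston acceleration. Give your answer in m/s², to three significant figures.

512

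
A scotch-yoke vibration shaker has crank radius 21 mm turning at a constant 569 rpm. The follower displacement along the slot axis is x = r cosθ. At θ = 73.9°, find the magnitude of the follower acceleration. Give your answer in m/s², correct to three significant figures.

20.7

ω = 59.59 rad/s (from 569 rpm).
x = r cosθ ⇒ ẍ = −rω² cosθ (ω constant).
|a| = rω²|cosθ| = 0.021·(59.59)²·|cos 73.9°| = 20.676 m/s².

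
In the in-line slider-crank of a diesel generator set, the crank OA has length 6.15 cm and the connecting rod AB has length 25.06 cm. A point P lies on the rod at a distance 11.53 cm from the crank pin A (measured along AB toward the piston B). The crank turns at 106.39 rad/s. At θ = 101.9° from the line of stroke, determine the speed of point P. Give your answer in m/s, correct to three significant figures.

ω = 106.4 rad/s.  Crank-pin speed |V_A| = rω = 6.543 m/s, perpendicular to OA.
Rod angle: sinφ = −(r/L) sinθ ⇒ φ = -13.895°; ω_rod = −rω cosθ/√(L²−r²sin²θ) = +5.5461 rad/s.
V_P = V_A + ω_rod × AP, with AP = 0.1153 m along the rod.
Components: V_Px = −rω sinθ − a·ω_rod·sinφ = -6.2488 m/s;  V_Py = rω cosθ + a·ω_rod·cosφ = -0.72843 m/s.
|V_P| = √(V_Px² + V_Py²) = 6.2911 m/s.

6.29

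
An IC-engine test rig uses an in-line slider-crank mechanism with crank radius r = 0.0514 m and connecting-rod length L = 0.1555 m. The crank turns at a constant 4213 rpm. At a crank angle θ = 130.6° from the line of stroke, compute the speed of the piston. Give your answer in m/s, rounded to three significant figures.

ω = 2π·4213/60 = 441.2 rad/s
For an in-line slider-crank, x = r cosθ + √(L² − r² sin²θ), so v = −rω sinθ·[1 + r cosθ/√(L² − r² sin²θ)].
With r = 0.0514 m, L = 0.1555 m, θ = 130.6°: √(L² − r² sin²θ) = 0.15052 m.
v = −0.0514·441.2·0.75927·[1 + 0.0514·-0.65077/0.15052] = -13.392 m/s.
|v| = 13.392 m/s.

13.4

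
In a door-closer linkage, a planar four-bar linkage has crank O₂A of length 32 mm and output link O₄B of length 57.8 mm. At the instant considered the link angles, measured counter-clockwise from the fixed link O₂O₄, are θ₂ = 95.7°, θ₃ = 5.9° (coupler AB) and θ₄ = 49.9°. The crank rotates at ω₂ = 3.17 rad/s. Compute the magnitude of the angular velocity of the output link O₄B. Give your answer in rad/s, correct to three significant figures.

ω₂ = 3.17 rad/s
Differentiating the loop-closure r₂e^{iθ₂}+r₃e^{iθ₃}=r₁+r₄e^{iθ₄} gives r₂ω₂e^{iθ₂}+r₃ω₃e^{iθ₃}=r₄ω₄e^{iθ₄}.
Eliminating the other unknown: ω₄ = r₂ω₂ sin(θ₂−θ₃) / [r₄ sin(θ₄−θ₃)].
Numerator sine = +0.99999; denominator sine = +0.69466.
Result = 0.032·3.17·(+0.99999) / (0.0578·(+0.69466)) = +2.5264 rad/s; magnitude 2.5264 rad/s.

2.53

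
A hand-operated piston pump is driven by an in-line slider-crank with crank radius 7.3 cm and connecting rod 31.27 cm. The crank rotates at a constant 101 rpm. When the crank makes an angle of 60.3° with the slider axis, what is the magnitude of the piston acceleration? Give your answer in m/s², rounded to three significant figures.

3.08

ω = 2π·101/60 = 10.58 rad/s
x(θ) = r cosθ + √(L² − r² sin²θ); with ω constant, a = ω²·d²x/dθ².
d²x/dθ² = −r cosθ − r²(cos2θ)/√u − r⁴ sin²2θ/(4u^{3/2}),  u = L² − r² sin²θ = 0.0937604 m².
Substituting r = 0.073 m, L = 0.3127 m, θ = 60.3°: d²x/dθ² = -0.027493 m.
a = ω²·d²x/dθ² = (10.58)²·(-0.027493) = -3.0755 m/s²;  |a| = 3.0755 m/s².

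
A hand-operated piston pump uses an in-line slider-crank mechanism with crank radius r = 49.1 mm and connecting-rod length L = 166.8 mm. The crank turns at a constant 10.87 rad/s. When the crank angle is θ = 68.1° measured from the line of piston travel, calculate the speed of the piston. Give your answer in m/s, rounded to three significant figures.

ω = 10.87 rad/s
For an in-line slider-crank, x = r cosθ + √(L² − r² sin²θ), so v = −rω sinθ·[1 + r cosθ/√(L² − r² sin²θ)].
With r = 0.0491 m, L = 0.1668 m, θ = 68.1°: √(L² − r² sin²θ) = 0.16046 m.
v = −0.0491·10.87·0.92784·[1 + 0.0491·0.37299/0.16046] = -0.55172 m/s.
|v| = 0.55172 m/s.

0.552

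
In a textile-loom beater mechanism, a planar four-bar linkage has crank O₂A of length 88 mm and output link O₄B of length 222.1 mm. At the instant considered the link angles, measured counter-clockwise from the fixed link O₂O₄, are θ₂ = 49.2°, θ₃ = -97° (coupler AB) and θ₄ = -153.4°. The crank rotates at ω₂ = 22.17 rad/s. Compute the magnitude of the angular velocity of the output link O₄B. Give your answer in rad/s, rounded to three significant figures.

5.87

ω₂ = 22.17 rad/s
Differentiating the loop-closure r₂e^{iθ₂}+r₃e^{iθ₃}=r₁+r₄e^{iθ₄} gives r₂ω₂e^{iθ₂}+r₃ω₃e^{iθ₃}=r₄ω₄e^{iθ₄}.
Eliminating the other unknown: ω₄ = r₂ω₂ sin(θ₂−θ₃) / [r₄ sin(θ₄−θ₃)].
Numerator sine = +0.55630; denominator sine = -0.83292.
Result = 0.088·22.17·(+0.55630) / (0.2221·(-0.83292)) = -5.8668 rad/s; magnitude 5.8668 rad/s.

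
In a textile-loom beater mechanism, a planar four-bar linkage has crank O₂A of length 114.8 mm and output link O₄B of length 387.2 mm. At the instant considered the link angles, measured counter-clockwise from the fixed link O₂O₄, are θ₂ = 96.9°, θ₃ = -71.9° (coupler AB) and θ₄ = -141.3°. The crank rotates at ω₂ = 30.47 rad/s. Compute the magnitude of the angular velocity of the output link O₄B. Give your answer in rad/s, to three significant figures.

ω₂ = 30.47 rad/s
Differentiating the loop-closure r₂e^{iθ₂}+r₃e^{iθ₃}=r₁+r₄e^{iθ₄} gives r₂ω₂e^{iθ₂}+r₃ω₃e^{iθ₃}=r₄ω₄e^{iθ₄}.
Eliminating the other unknown: ω₄ = r₂ω₂ sin(θ₂−θ₃) / [r₄ sin(θ₄−θ₃)].
Numerator sine = +0.19423; denominator sine = -0.93606.
Result = 0.1148·30.47·(+0.19423) / (0.3872·(-0.93606)) = -1.8746 rad/s; magnitude 1.8746 rad/s.

1.87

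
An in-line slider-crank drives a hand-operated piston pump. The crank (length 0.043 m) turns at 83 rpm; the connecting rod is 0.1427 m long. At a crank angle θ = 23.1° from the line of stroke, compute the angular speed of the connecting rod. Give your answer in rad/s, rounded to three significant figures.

2.43

ω = 8.692 rad/s (converted from 83 rpm).
The rod makes angle φ with the slider axis where L sinφ = r sinθ; differentiating, L cosφ·φ̇ = r ω cosθ.
L cosφ = √(L² − r² sin²θ) = 0.1417 m.
|ω_rod| = r ω |cosθ| / √(L² − r² sin²θ) = 0.043·8.692·0.91982/0.1417 = 2.4261 rad/s.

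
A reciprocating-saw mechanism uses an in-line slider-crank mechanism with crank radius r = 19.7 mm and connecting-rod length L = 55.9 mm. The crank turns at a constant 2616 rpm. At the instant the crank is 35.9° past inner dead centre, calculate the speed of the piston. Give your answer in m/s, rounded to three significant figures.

ω = 2π·2616/60 = 273.9 rad/s
For an in-line slider-crank, x = r cosθ + √(L² − r² sin²θ), so v = −rω sinθ·[1 + r cosθ/√(L² − r² sin²θ)].
With r = 0.0197 m, L = 0.0559 m, θ = 35.9°: √(L² − r² sin²θ) = 0.054693 m.
v = −0.0197·273.9·0.58637·[1 + 0.0197·0.81004/0.054693] = -4.0878 m/s.
|v| = 4.0878 m/s.

4.09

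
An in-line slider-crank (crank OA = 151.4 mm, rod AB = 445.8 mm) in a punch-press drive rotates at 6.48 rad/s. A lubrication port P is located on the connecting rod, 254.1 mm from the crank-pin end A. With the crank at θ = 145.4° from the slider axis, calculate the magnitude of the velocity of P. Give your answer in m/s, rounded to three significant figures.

0.582

ω = 6.48 rad/s.  Crank-pin speed |V_A| = rω = 0.98107 m/s, perpendicular to OA.
Rod angle: sinφ = −(r/L) sinθ ⇒ φ = -11.119°; ω_rod = −rω cosθ/√(L²−r²sin²θ) = +1.8461 rad/s.
V_P = V_A + ω_rod × AP, with AP = 0.2541 m along the rod.
Components: V_Px = −rω sinθ − a·ω_rod·sinφ = -0.46663 m/s;  V_Py = rω cosθ + a·ω_rod·cosφ = -0.34726 m/s.
|V_P| = √(V_Px² + V_Py²) = 0.58166 m/s.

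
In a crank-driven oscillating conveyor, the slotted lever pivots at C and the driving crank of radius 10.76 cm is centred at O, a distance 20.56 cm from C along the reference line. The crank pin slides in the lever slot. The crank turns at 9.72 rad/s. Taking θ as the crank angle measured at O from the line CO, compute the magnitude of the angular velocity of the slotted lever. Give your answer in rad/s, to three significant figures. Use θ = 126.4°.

ω = 9.72 rad/s
Crank pin A relative to C: A = (d + r cosθ, r sinθ); lever angle φ = atan2(r sinθ, d + r cosθ).
Differentiating tanφ: φ̇ = rω(d cosθ + r)/(d² + r² + 2dr cosθ).
d² + r² + 2dr cosθ = |CA|² = 0.0275932 m²;  d cosθ + r = -0.014407 m.
|ω_lever| = |0.1076·9.72·-0.014407| / 0.0275932 = 0.54607 rad/s.

0.546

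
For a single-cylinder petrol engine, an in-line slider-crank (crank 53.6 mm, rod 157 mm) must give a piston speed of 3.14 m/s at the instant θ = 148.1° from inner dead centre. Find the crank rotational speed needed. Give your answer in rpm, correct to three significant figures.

1500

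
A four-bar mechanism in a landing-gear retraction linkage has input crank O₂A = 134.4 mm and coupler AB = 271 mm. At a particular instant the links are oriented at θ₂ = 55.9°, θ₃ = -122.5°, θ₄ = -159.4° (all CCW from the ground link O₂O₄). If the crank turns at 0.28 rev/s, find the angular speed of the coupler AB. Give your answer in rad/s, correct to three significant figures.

0.840

ω₂ = 1.759 rad/s (from 0.28 rev/s).
Differentiating the loop-closure r₂e^{iθ₂}+r₃e^{iθ₃}=r₁+r₄e^{iθ₄} gives r₂ω₂e^{iθ₂}+r₃ω₃e^{iθ₃}=r₄ω₄e^{iθ₄}.
Eliminating the other unknown: ω₃ = r₂ω₂ sin(θ₄−θ₂) / [r₃ sin(θ₃−θ₄)].
Numerator sine = +0.57786; denominator sine = +0.60042.
Result = 0.1344·1.759·(+0.57786) / (0.271·(+0.60042)) = +0.83972 rad/s; magnitude 0.83972 rad/s.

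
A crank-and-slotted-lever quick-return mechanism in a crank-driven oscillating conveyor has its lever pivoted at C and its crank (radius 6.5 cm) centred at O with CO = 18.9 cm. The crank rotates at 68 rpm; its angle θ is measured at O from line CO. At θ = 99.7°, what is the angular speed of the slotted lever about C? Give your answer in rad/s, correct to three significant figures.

0.429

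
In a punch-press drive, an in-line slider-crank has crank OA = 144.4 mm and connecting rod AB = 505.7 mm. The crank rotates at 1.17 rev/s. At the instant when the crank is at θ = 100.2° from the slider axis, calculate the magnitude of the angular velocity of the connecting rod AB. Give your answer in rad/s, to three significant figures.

ω = 7.351 rad/s (converted from 1.17 rev/s).
The rod makes angle φ with the slider axis where L sinφ = r sinθ; differentiating, L cosφ·φ̇ = r ω cosθ.
L cosφ = √(L² − r² sin²θ) = 0.48532 m.
|ω_rod| = r ω |cosθ| / √(L² − r² sin²θ) = 0.1444·7.351·0.17708/0.48532 = 0.38733 rad/s.

0.387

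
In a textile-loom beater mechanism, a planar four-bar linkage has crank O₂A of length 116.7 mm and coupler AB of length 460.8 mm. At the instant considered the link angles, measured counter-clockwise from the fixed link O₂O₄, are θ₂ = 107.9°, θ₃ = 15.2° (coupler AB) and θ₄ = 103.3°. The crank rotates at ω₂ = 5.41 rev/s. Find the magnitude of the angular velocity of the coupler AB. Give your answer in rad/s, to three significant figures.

0.691

ω₂ = 33.99 rad/s (from 5.41 rev/s).
Differentiating the loop-closure r₂e^{iθ₂}+r₃e^{iθ₃}=r₁+r₄e^{iθ₄} gives r₂ω₂e^{iθ₂}+r₃ω₃e^{iθ₃}=r₄ω₄e^{iθ₄}.
Eliminating the other unknown: ω₃ = r₂ω₂ sin(θ₄−θ₂) / [r₃ sin(θ₃−θ₄)].
Numerator sine = -0.08020; denominator sine = -0.99945.
Result = 0.1167·33.99·(-0.08020) / (0.4608·(-0.99945)) = +0.69078 rad/s; magnitude 0.69078 rad/s.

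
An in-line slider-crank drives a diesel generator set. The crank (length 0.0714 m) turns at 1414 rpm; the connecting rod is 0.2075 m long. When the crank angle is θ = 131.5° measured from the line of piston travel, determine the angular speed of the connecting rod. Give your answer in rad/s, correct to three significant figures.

ω = 148.1 rad/s (converted from 1414 rpm).
The rod makes angle φ with the slider axis where L sinφ = r sinθ; differentiating, L cosφ·φ̇ = r ω cosθ.
L cosφ = √(L² − r² sin²θ) = 0.20049 m.
|ω_rod| = r ω |cosθ| / √(L² − r² sin²θ) = 0.0714·148.1·0.66262/0.20049 = 34.942 rad/s.

34.9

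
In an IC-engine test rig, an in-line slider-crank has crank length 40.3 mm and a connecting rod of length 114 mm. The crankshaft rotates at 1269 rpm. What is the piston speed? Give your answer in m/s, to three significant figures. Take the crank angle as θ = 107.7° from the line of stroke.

4.52

ω = 2π·1269/60 = 132.9 rad/s
For an in-line slider-crank, x = r cosθ + √(L² − r² sin²θ), so v = −rω sinθ·[1 + r cosθ/√(L² − r² sin²θ)].
With r = 0.0403 m, L = 0.114 m, θ = 107.7°: √(L² − r² sin²θ) = 0.10734 m.
v = −0.0403·132.9·0.95266·[1 + 0.0403·-0.30403/0.10734] = -4.5196 m/s.
|v| = 4.5196 m/s.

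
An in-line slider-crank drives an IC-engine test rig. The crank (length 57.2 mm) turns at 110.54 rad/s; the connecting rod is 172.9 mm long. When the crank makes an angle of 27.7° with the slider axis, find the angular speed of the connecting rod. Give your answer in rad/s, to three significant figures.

ω = 110.5 rad/s
The rod makes angle φ with the slider axis where L sinφ = r sinθ; differentiating, L cosφ·φ̇ = r ω cosθ.
L cosφ = √(L² − r² sin²θ) = 0.17084 m.
|ω_rod| = r ω |cosθ| / √(L² − r² sin²θ) = 0.0572·110.5·0.88539/0.17084 = 32.768 rad/s.

32.8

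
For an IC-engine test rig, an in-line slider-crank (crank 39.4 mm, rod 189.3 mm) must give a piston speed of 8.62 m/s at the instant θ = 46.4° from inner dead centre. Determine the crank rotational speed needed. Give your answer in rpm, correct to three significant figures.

2520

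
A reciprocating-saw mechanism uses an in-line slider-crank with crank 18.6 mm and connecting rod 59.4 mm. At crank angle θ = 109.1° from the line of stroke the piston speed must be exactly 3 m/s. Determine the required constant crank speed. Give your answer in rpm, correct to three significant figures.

1830

For an in-line slider-crank, |v_piston| = rω|sinθ|·[1 + r cosθ/√(L² − r² sin²θ)].
With r = 0.0186 m, L = 0.0594 m, θ = 109.1°: the bracketed kinematic factor |dx/dθ| = 0.015691 m.
ω = v/|dx/dθ| = 3/0.015691 = 191.2 rad/s.
N = 60ω/(2π) = 1825.8 rpm.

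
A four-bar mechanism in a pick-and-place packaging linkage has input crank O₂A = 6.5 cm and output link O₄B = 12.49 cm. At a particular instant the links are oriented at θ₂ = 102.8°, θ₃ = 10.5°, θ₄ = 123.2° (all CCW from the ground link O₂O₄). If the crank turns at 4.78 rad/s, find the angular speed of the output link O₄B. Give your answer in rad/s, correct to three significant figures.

2.69

ω₂ = 4.78 rad/s
Differentiating the loop-closure r₂e^{iθ₂}+r₃e^{iθ₃}=r₁+r₄e^{iθ₄} gives r₂ω₂e^{iθ₂}+r₃ω₃e^{iθ₃}=r₄ω₄e^{iθ₄}.
Eliminating the other unknown: ω₄ = r₂ω₂ sin(θ₂−θ₃) / [r₄ sin(θ₄−θ₃)].
Numerator sine = +0.99919; denominator sine = +0.92254.
Result = 0.065·4.78·(+0.99919) / (0.1249·(+0.92254)) = +2.6943 rad/s; magnitude 2.6943 rad/s.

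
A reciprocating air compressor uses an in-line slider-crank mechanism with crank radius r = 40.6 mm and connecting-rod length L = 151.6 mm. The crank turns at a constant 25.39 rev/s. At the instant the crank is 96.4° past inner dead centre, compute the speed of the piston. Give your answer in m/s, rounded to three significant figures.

6.24

ω = 2π·25.4 = 159.5 rad/s
For an in-line slider-crank, x = r cosθ + √(L² − r² sin²θ), so v = −rω sinθ·[1 + r cosθ/√(L² − r² sin²θ)].
With r = 0.0406 m, L = 0.1516 m, θ = 96.4°: √(L² − r² sin²θ) = 0.14613 m.
v = −0.0406·159.5·0.99377·[1 + 0.0406·-0.11147/0.14613] = -6.2372 m/s.
|v| = 6.2372 m/s.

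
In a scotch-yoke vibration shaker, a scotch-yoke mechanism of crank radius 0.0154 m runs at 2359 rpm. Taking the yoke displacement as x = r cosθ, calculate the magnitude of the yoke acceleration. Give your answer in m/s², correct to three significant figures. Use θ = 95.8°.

95.0

ω = 247 rad/s (from 2359 rpm).
x = r cosθ ⇒ ẍ = −rω² cosθ (ω constant).
|a| = rω²|cosθ| = 0.0154·(247)²·|cos 95.8°| = 94.972 m/s².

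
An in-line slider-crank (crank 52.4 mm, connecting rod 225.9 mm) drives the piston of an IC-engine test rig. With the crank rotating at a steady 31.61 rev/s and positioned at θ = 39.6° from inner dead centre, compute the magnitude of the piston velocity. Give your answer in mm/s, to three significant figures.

ω = 2π·31.6 = 198.6 rad/s
For an in-line slider-crank, x = r cosθ + √(L² − r² sin²θ), so v = −rω sinθ·[1 + r cosθ/√(L² − r² sin²θ)].
With r = 0.0524 m, L = 0.2259 m, θ = 39.6°: √(L² − r² sin²θ) = 0.22342 m.
v = −0.0524·198.6·0.63742·[1 + 0.0524·0.77051/0.22342] = -7.8327 m/s.
|v| = 7.8327 m/s = 7832.7 mm/s.

7830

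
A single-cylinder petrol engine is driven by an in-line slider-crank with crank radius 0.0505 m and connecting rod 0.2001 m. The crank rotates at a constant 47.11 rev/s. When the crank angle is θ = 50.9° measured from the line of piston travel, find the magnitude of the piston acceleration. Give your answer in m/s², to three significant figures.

2580

ω = 2π·47.1 = 296 rad/s
x(θ) = r cosθ + √(L² − r² sin²θ); with ω constant, a = ω²·d²x/dθ².
d²x/dθ² = −r cosθ − r²(cos2θ)/√u − r⁴ sin²2θ/(4u^{3/2}),  u = L² − r² sin²θ = 0.0385041 m².
Substituting r = 0.0505 m, L = 0.2001 m, θ = 50.9°: d²x/dθ² = -0.029398 m.
a = ω²·d²x/dθ² = (296)²·(-0.029398) = -2575.7 m/s²;  |a| = 2575.7 m/s².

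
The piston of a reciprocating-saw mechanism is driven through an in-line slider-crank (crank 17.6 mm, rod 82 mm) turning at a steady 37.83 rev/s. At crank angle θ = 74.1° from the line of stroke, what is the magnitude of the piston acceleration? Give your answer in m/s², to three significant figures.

87.8

ω = 2π·37.8 = 237.7 rad/s
x(θ) = r cosθ + √(L² − r² sin²θ); with ω constant, a = ω²·d²x/dθ².
d²x/dθ² = −r cosθ − r²(cos2θ)/√u − r⁴ sin²2θ/(4u^{3/2}),  u = L² − r² sin²θ = 0.00643749 m².
Substituting r = 0.0176 m, L = 0.082 m, θ = 74.1°: d²x/dθ² = -0.0015534 m.
a = ω²·d²x/dθ² = (237.7)²·(-0.0015534) = -87.763 m/s²;  |a| = 87.763 m/s².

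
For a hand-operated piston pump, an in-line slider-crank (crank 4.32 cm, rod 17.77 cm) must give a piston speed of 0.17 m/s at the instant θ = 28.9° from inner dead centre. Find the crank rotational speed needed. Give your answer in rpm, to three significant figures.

For an in-line slider-crank, |v_piston| = rω|sinθ|·[1 + r cosθ/√(L² − r² sin²θ)].
With r = 0.0432 m, L = 0.1777 m, θ = 28.9°: the bracketed kinematic factor |dx/dθ| = 0.025352 m.
ω = v/|dx/dθ| = 0.17/0.025352 = 6.7055 rad/s.
N = 60ω/(2π) = 64.033 rpm.

64.0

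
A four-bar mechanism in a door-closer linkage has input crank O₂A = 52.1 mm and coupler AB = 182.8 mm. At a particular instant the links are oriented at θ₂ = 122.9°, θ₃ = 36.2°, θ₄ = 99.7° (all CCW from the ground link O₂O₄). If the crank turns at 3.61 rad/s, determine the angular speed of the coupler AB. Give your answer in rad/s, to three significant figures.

ω₂ = 3.61 rad/s
Differentiating the loop-closure r₂e^{iθ₂}+r₃e^{iθ₃}=r₁+r₄e^{iθ₄} gives r₂ω₂e^{iθ₂}+r₃ω₃e^{iθ₃}=r₄ω₄e^{iθ₄}.
Eliminating the other unknown: ω₃ = r₂ω₂ sin(θ₄−θ₂) / [r₃ sin(θ₃−θ₄)].
Numerator sine = -0.39394; denominator sine = -0.89493.
Result = 0.0521·3.61·(-0.39394) / (0.1828·(-0.89493)) = +0.45291 rad/s; magnitude 0.45291 rad/s.

0.453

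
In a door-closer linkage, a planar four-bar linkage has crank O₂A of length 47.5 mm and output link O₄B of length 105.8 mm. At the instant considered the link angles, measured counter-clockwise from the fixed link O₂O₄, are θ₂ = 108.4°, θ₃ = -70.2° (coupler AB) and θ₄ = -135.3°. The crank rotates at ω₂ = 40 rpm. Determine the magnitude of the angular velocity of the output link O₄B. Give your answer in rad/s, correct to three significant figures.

0.0507

ω₂ = 4.189 rad/s (from 40 rpm).
Differentiating the loop-closure r₂e^{iθ₂}+r₃e^{iθ₃}=r₁+r₄e^{iθ₄} gives r₂ω₂e^{iθ₂}+r₃ω₃e^{iθ₃}=r₄ω₄e^{iθ₄}.
Eliminating the other unknown: ω₄ = r₂ω₂ sin(θ₂−θ₃) / [r₄ sin(θ₄−θ₃)].
Numerator sine = +0.02443; denominator sine = -0.90704.
Result = 0.0475·4.189·(+0.02443) / (0.1058·(-0.90704)) = -0.050656 rad/s; magnitude 0.050656 rad/s.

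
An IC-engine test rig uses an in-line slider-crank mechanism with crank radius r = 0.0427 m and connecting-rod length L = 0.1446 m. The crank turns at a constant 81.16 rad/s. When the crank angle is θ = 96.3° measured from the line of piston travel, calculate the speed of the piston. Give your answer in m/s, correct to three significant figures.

ω = 81.16 rad/s
For an in-line slider-crank, x = r cosθ + √(L² − r² sin²θ), so v = −rω sinθ·[1 + r cosθ/√(L² − r² sin²θ)].
With r = 0.0427 m, L = 0.1446 m, θ = 96.3°: √(L² − r² sin²θ) = 0.13823 m.
v = −0.0427·81.16·0.99396·[1 + 0.0427·-0.10973/0.13823] = -3.3278 m/s.
|v| = 3.3278 m/s.

3.33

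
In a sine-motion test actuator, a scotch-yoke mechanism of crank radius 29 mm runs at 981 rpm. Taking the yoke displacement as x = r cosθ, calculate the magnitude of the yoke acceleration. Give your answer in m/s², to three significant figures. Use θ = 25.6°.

276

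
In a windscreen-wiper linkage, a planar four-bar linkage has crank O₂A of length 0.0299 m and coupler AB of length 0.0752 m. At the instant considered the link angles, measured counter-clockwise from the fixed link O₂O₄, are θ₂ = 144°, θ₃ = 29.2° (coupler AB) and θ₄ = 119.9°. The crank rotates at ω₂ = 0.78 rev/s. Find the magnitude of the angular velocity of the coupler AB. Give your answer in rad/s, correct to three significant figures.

ω₂ = 4.901 rad/s (from 0.78 rev/s).
Differentiating the loop-closure r₂e^{iθ₂}+r₃e^{iθ₃}=r₁+r₄e^{iθ₄} gives r₂ω₂e^{iθ₂}+r₃ω₃e^{iθ₃}=r₄ω₄e^{iθ₄}.
Eliminating the other unknown: ω₃ = r₂ω₂ sin(θ₄−θ₂) / [r₃ sin(θ₃−θ₄)].
Numerator sine = -0.40833; denominator sine = -0.99993.
Result = 0.0299·4.901·(-0.40833) / (0.0752·(-0.99993)) = +0.79574 rad/s; magnitude 0.79574 rad/s.

0.796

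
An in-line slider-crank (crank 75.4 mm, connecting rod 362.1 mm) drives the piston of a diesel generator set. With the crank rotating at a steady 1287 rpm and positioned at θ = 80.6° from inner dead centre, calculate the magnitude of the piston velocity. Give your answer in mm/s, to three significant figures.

ω = 2π·1287/60 = 134.8 rad/s
For an in-line slider-crank, x = r cosθ + √(L² − r² sin²θ), so v = −rω sinθ·[1 + r cosθ/√(L² − r² sin²θ)].
With r = 0.0754 m, L = 0.3621 m, θ = 80.6°: √(L² − r² sin²θ) = 0.35438 m.
v = −0.0754·134.8·0.98657·[1 + 0.0754·0.16333/0.35438] = -10.374 m/s.
|v| = 10.374 m/s = 10374 mm/s.

10400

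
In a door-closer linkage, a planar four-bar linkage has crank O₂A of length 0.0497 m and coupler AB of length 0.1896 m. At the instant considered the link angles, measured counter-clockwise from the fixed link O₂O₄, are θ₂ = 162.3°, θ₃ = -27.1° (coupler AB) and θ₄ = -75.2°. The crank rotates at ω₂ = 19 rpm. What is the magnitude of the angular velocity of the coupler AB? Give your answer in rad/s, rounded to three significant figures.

0.591

ω₂ = 1.99 rad/s (from 19 rpm).
Differentiating the loop-closure r₂e^{iθ₂}+r₃e^{iθ₃}=r₁+r₄e^{iθ₄} gives r₂ω₂e^{iθ₂}+r₃ω₃e^{iθ₃}=r₄ω₄e^{iθ₄}.
Eliminating the other unknown: ω₃ = r₂ω₂ sin(θ₄−θ₂) / [r₃ sin(θ₃−θ₄)].
Numerator sine = +0.84339; denominator sine = +0.74431.
Result = 0.0497·1.99·(+0.84339) / (0.1896·(+0.74431)) = +0.59098 rad/s; magnitude 0.59098 rad/s.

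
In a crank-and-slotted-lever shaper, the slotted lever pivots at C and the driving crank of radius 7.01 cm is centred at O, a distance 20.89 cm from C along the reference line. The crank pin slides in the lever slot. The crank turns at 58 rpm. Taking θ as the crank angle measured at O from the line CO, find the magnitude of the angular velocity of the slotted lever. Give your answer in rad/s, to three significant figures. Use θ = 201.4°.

ω = 6.074 rad/s (from 58 rpm).
Crank pin A relative to C: A = (d + r cosθ, r sinθ); lever angle φ = atan2(r sinθ, d + r cosθ).
Differentiating tanφ: φ̇ = rω(d cosθ + r)/(d² + r² + 2dr cosθ).
d² + r² + 2dr cosθ = |CA|² = 0.0212847 m²;  d cosθ + r = -0.1244 m.
|ω_lever| = |0.0701·6.074·-0.1244| / 0.0212847 = 2.4884 rad/s.

2.49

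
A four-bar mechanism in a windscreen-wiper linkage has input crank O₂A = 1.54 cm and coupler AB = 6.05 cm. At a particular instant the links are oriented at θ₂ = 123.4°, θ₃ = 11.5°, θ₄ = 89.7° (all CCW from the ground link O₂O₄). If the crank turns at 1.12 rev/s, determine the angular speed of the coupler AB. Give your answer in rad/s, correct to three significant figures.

1.02

ω₂ = 7.037 rad/s (from 1.12 rev/s).
Differentiating the loop-closure r₂e^{iθ₂}+r₃e^{iθ₃}=r₁+r₄e^{iθ₄} gives r₂ω₂e^{iθ₂}+r₃ω₃e^{iθ₃}=r₄ω₄e^{iθ₄}.
Eliminating the other unknown: ω₃ = r₂ω₂ sin(θ₄−θ₂) / [r₃ sin(θ₃−θ₄)].
Numerator sine = -0.55484; denominator sine = -0.97887.
Result = 0.0154·7.037·(-0.55484) / (0.0605·(-0.97887)) = +1.0153 rad/s; magnitude 1.0153 rad/s.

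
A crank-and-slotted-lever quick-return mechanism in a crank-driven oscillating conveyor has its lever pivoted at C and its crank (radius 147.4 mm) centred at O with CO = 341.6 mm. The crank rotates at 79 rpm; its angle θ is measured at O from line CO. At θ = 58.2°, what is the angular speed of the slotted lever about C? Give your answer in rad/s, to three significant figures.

2.09

ω = 8.273 rad/s (from 79 rpm).
Crank pin A relative to C: A = (d + r cosθ, r sinθ); lever angle φ = atan2(r sinθ, d + r cosθ).
Differentiating tanφ: φ̇ = rω(d cosθ + r)/(d² + r² + 2dr cosθ).
d² + r² + 2dr cosθ = |CA|² = 0.191484 m²;  d cosθ + r = +0.32741 m.
|ω_lever| = |0.1474·8.273·+0.32741| / 0.191484 = 2.085 rad/s.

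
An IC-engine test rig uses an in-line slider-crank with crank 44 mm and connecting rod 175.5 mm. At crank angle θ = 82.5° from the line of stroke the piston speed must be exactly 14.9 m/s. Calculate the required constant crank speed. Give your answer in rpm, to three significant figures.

3160

For an in-line slider-crank, |v_piston| = rω|sinθ|·[1 + r cosθ/√(L² − r² sin²θ)].
With r = 0.044 m, L = 0.1755 m, θ = 82.5°: the bracketed kinematic factor |dx/dθ| = 0.045097 m.
ω = v/|dx/dθ| = 14.9/0.045097 = 330.4 rad/s.
N = 60ω/(2π) = 3155 rpm.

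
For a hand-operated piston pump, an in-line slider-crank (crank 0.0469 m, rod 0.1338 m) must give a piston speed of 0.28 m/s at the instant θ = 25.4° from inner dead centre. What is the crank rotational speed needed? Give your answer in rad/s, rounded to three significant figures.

10.5

For an in-line slider-crank, |v_piston| = rω|sinθ|·[1 + r cosθ/√(L² − r² sin²θ)].
With r = 0.0469 m, L = 0.1338 m, θ = 25.4°: the bracketed kinematic factor |dx/dθ| = 0.02656 m.
ω = v/|dx/dθ| = 0.28/0.02656 = 10.542 rad/s.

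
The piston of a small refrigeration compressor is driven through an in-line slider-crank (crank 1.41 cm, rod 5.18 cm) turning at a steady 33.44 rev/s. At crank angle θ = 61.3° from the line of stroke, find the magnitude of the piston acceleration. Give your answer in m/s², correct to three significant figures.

207

ω = 2π·33.4 = 210.1 rad/s
x(θ) = r cosθ + √(L² − r² sin²θ); with ω constant, a = ω²·d²x/dθ².
d²x/dθ² = −r cosθ − r²(cos2θ)/√u − r⁴ sin²2θ/(4u^{3/2}),  u = L² − r² sin²θ = 0.00253028 m².
Substituting r = 0.0141 m, L = 0.0518 m, θ = 61.3°: d²x/dθ² = -0.0046968 m.
a = ω²·d²x/dθ² = (210.1)²·(-0.0046968) = -207.35 m/s²;  |a| = 207.35 m/s².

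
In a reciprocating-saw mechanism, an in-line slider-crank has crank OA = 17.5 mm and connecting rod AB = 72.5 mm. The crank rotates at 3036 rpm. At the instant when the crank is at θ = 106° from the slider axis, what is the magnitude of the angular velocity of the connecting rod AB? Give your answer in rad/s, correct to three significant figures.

ω = 317.9 rad/s (converted from 3036 rpm).
The rod makes angle φ with the slider axis where L sinφ = r sinθ; differentiating, L cosφ·φ̇ = r ω cosθ.
L cosφ = √(L² − r² sin²θ) = 0.070521 m.
|ω_rod| = r ω |cosθ| / √(L² − r² sin²θ) = 0.0175·317.9·0.27564/0.070521 = 21.746 rad/s.

21.7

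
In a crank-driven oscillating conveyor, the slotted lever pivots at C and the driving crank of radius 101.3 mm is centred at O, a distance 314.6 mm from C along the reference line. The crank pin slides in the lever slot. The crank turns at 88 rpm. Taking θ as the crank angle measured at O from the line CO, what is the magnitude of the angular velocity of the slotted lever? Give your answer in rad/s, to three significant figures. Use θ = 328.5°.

ω = 9.215 rad/s (from 88 rpm).
Crank pin A relative to C: A = (d + r cosθ, r sinθ); lever angle φ = atan2(r sinθ, d + r cosθ).
Differentiating tanφ: φ̇ = rω(d cosθ + r)/(d² + r² + 2dr cosθ).
d² + r² + 2dr cosθ = |CA|² = 0.16358 m²;  d cosθ + r = +0.36954 m.
|ω_lever| = |0.1013·9.215·+0.36954| / 0.16358 = 2.1089 rad/s.

2.11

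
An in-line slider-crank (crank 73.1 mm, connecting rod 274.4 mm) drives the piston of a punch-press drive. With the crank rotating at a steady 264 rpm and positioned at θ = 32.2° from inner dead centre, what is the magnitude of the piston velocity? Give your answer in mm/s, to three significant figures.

ω = 2π·264/60 = 27.65 rad/s
For an in-line slider-crank, x = r cosθ + √(L² − r² sin²θ), so v = −rω sinθ·[1 + r cosθ/√(L² − r² sin²θ)].
With r = 0.0731 m, L = 0.2744 m, θ = 32.2°: √(L² − r² sin²θ) = 0.27162 m.
v = −0.0731·27.65·0.53288·[1 + 0.0731·0.84619/0.27162] = -1.3221 m/s.
|v| = 1.3221 m/s = 1322.1 mm/s.

1320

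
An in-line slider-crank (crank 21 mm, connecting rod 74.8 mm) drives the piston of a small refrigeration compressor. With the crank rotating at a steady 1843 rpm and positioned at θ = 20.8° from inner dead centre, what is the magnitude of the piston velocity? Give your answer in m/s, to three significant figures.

ω = 2π·1843/60 = 193 rad/s
For an in-line slider-crank, x = r cosθ + √(L² − r² sin²θ), so v = −rω sinθ·[1 + r cosθ/√(L² − r² sin²θ)].
With r = 0.021 m, L = 0.0748 m, θ = 20.8°: √(L² − r² sin²θ) = 0.074427 m.
v = −0.021·193·0.35511·[1 + 0.021·0.93483/0.074427] = -1.8189 m/s.
|v| = 1.8189 m/s.

1.82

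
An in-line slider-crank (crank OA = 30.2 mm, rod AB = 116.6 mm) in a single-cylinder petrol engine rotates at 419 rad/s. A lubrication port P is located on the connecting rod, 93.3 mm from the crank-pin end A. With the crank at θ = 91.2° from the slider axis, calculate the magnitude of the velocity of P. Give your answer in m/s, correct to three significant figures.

ω = 419 rad/s.  Crank-pin speed |V_A| = rω = 12.654 m/s, perpendicular to OA.
Rod angle: sinφ = −(r/L) sinθ ⇒ φ = -15.008°; ω_rod = −rω cosθ/√(L²−r²sin²θ) = +2.353 rad/s.
V_P = V_A + ω_rod × AP, with AP = 0.0933 m along the rod.
Components: V_Px = −rω sinθ − a·ω_rod·sinφ = -12.594 m/s;  V_Py = rω cosθ + a·ω_rod·cosφ = -0.052955 m/s.
|V_P| = √(V_Px² + V_Py²) = 12.594 m/s.

12.6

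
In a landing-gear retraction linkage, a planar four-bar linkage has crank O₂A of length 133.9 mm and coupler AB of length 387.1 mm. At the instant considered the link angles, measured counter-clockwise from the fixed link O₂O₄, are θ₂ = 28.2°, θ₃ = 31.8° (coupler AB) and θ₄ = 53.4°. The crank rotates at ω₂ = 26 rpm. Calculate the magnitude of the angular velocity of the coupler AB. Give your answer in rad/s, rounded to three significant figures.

1.09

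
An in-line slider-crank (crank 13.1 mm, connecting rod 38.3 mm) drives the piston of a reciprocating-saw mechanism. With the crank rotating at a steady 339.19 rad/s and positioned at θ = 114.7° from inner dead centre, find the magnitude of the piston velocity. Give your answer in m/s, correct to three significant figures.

ω = 339.2 rad/s
For an in-line slider-crank, x = r cosθ + √(L² − r² sin²θ), so v = −rω sinθ·[1 + r cosθ/√(L² − r² sin²θ)].
With r = 0.0131 m, L = 0.0383 m, θ = 114.7°: √(L² − r² sin²θ) = 0.036404 m.
v = −0.0131·339.2·0.90851·[1 + 0.0131·-0.41787/0.036404] = -3.4298 m/s.
|v| = 3.4298 m/s.

3.43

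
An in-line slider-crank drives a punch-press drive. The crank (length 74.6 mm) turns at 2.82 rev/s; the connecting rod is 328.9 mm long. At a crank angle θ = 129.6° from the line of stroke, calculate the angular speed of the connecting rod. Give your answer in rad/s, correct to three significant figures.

ω = 17.72 rad/s (converted from 2.82 rev/s).
The rod makes angle φ with the slider axis where L sinφ = r sinθ; differentiating, L cosφ·φ̇ = r ω cosθ.
L cosφ = √(L² − r² sin²θ) = 0.32384 m.
|ω_rod| = r ω |cosθ| / √(L² − r² sin²θ) = 0.0746·17.72·0.63742/0.32384 = 2.6018 rad/s.

2.60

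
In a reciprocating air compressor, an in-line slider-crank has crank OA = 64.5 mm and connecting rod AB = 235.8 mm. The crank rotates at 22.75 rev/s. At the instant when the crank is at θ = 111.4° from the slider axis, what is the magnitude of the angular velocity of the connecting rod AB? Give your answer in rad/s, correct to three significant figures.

ω = 142.9 rad/s (converted from 22.75 rev/s).
The rod makes angle φ with the slider axis where L sinφ = r sinθ; differentiating, L cosφ·φ̇ = r ω cosθ.
L cosφ = √(L² − r² sin²θ) = 0.22802 m.
|ω_rod| = r ω |cosθ| / √(L² − r² sin²θ) = 0.0645·142.9·0.36488/0.22802 = 14.753 rad/s.

14.8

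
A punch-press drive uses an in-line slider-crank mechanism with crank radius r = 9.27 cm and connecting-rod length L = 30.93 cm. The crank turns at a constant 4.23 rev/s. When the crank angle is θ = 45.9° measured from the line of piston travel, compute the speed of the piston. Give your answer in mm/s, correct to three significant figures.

2150

ω = 2π·4.23 = 26.58 rad/s
For an in-line slider-crank, x = r cosθ + √(L² − r² sin²θ), so v = −rω sinθ·[1 + r cosθ/√(L² − r² sin²θ)].
With r = 0.0927 m, L = 0.3093 m, θ = 45.9°: √(L² − r² sin²θ) = 0.30205 m.
v = −0.0927·26.58·0.71813·[1 + 0.0927·0.69591/0.30205] = -2.1472 m/s.
|v| = 2.1472 m/s = 2147.2 mm/s.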